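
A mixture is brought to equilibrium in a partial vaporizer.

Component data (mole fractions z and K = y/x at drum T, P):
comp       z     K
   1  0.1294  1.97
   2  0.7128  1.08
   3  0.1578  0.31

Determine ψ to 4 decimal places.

Let ψ = V/F and solve Σ zᵢ(Kᵢ−1)/(1+ψ(Kᵢ−1)) = 0.
Check two-phase: ΣzᵢKᵢ = 1.0737 > 1 and Σzᵢ/Kᵢ = 1.2347 > 1, so g(0) = 0.0737 > 0 and g(1) = -0.2347 < 0.
Newton–Raphson from ψ = 0.56:
  ψ = 0.5600: g = -0.04153, g' = -0.2548 → ψ = 0.3970
  ψ = 0.3970: g = -0.00408, g' = -0.2103 → ψ = 0.3776
  ψ = 0.3776: g = -0.00003, g' = -0.2069 → ψ = 0.3775
Converged at ψ = 0.3775.

ψ = 0.3775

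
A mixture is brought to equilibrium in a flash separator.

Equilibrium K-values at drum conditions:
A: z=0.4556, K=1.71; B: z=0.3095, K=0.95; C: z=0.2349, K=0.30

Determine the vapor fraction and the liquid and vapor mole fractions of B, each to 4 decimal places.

Rachford–Rice: g(ψ) = Σ zᵢ(Kᵢ−1)/(1+ψ(Kᵢ−1)) = 0.
Check two-phase: ΣzᵢKᵢ = 1.1436 > 1 and Σzᵢ/Kᵢ = 1.3752 > 1, so g(0) = 0.1436 > 0 and g(1) = -0.3752 < 0.
Iterate (Newton) starting at ψ = 0.5:
  ψ = 0.5000: g = -0.03011, g' = -0.3983 → ψ = 0.4244
  ψ = 0.4244: g = -0.00116, g' = -0.3694 → ψ = 0.4213
Converged at ψ = 0.4213.
Compositions from xᵢ = zᵢ/(1+ψ(Kᵢ−1)), yᵢ = Kᵢxᵢ:
  A: x = 0.3507, y = 0.5997
  B: x = 0.3162, y = 0.3004
  C: x = 0.3331, y = 0.0999

ψ = 0.4213, x_B = 0.3162, y_B = 0.3004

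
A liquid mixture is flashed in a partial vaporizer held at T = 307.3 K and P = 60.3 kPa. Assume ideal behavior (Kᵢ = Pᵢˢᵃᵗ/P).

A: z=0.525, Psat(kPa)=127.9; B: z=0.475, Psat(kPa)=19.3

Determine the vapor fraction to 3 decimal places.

Raoult's law: Kᵢ = Pᵢˢᵃᵗ/P = Pᵢˢᵃᵗ/60.3.
  K_A = 127.9/60.3 = 2.12106, K_B = 19.3/60.3 = 0.32007
Newton iteration, ψ⁰ = 0.5:
  ψ = 0.500: g = -0.1122, g' = -0.775 → ψ = 0.355
  ψ = 0.355: g = -0.0049, g' = -0.719 → ψ = 0.348
Converged at ψ = 0.348.

ψ = 0.348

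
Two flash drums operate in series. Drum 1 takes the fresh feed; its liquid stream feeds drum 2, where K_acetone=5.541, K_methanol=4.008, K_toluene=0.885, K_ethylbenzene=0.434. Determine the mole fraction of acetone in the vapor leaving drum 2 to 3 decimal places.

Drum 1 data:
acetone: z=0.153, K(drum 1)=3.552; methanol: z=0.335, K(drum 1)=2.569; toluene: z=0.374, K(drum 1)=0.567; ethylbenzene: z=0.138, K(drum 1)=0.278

y_acetone (drum 2) = 0.094

Drum 1:
Material balance + equilibrium reduce to Σ zᵢ(Kᵢ−1)/(1+ψ₁(Kᵢ−1)) = 0.
Check two-phase: ΣzᵢKᵢ = 1.654 > 1 and Σzᵢ/Kᵢ = 1.329 > 1, so g(0) = 0.654 > 0 and g(1) = -0.329 < 0.
Iterate (Newton) starting at ψ₁ = 0.51:
  ψ₁ = 0.510: g = 0.0961, g' = -0.738 → ψ₁ = 0.640
  ψ₁ = 0.640: g = 0.0012, g' = -0.732 → ψ₁ = 0.642
Converged at ψ₁ = 0.642.
Drum-1 compositions:
  acetone: x = 0.058, y = 0.206
  methanol: x = 0.167, y = 0.429
  toluene: x = 0.518, y = 0.294
  ethylbenzene: x = 0.257, y = 0.071
Drum-2 feed = drum-1 liquid: z₂ = (0.0580, 0.1669, 0.5179, 0.2572).
Drum 2:
Material balance + equilibrium reduce to Σ zᵢ(Kᵢ−1)/(1+ψ₂(Kᵢ−1)) = 0.
g(0) = ΣzᵢKᵢ − 1 = 0.560 and g(1) = 1 − Σzᵢ/Kᵢ = -0.230, so a root lies in (0, 1).
Newton–Raphson from ψ₂ = 0.5:
  ψ₂ = 0.500: g = 0.0149, g' = -0.521 → ψ₂ = 0.529
Converged at ψ₂ = 0.529.
  acetone: x = 0.017, y = 0.094
  methanol: x = 0.064, y = 0.258
  toluene: x = 0.551, y = 0.488
  ethylbenzene: x = 0.367, y = 0.159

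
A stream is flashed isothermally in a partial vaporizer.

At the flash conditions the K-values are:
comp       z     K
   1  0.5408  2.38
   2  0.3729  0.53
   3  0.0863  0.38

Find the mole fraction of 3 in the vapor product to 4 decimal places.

Let ψ = V/F and solve Σ zᵢ(Kᵢ−1)/(1+ψ(Kᵢ−1)) = 0.
g(0) = ΣzᵢKᵢ − 1 = 0.5175 and g(1) = 1 − Σzᵢ/Kᵢ = -0.1579, so a root lies in (0, 1).
Newton–Raphson from ψ = 0.31:
  ψ = 0.3100: g = 0.25130, g' = -0.6689 → ψ = 0.6857
  ψ = 0.6857: g = 0.03177, g' = -0.5516 → ψ = 0.7433
  ψ = 0.7433: g = -0.00020, g' = -0.5597 → ψ = 0.7429
Converged at ψ = 0.7429.
Compositions from xᵢ = zᵢ/(1+ψ(Kᵢ−1)), yᵢ = Kᵢxᵢ:
  1: x = 0.2670, y = 0.6355
  2: x = 0.5730, y = 0.3037
  3: x = 0.1600, y = 0.0608

y_3 = 0.0608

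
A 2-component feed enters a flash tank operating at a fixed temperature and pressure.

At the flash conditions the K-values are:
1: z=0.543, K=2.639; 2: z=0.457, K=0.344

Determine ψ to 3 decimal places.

ψ = 0.549

Material balance + equilibrium reduce to Σ zᵢ(Kᵢ−1)/(1+ψ(Kᵢ−1)) = 0.
g(0) = ΣzᵢKᵢ − 1 = 0.590 and g(1) = 1 − Σzᵢ/Kᵢ = -0.534, so a root lies in (0, 1).
Newton–Raphson from ψ = 0.5:
  ψ = 0.500: g = 0.0430, g' = -0.876 → ψ = 0.549
Converged at ψ = 0.549.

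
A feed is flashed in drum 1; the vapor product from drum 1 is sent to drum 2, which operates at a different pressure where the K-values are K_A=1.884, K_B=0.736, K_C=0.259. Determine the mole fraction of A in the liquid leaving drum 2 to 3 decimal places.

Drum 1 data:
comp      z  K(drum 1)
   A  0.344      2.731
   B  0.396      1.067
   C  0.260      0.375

x_A (drum 2) = 0.326

Drum 1:
Material balance + equilibrium reduce to Σ zᵢ(Kᵢ−1)/(1+ψ₁(Kᵢ−1)) = 0.
Feasibility: ΣzᵢKᵢ = 1.459, Σzᵢ/Kᵢ = 1.190 — both > 1, two phases present.
Newton–Raphson from ψ₁ = 0.47:
  ψ₁ = 0.470: g = 0.1240, g' = -0.519 → ψ₁ = 0.709
  ψ₁ = 0.709: g = 0.0009, g' = -0.537 → ψ₁ = 0.711
Converged at ψ₁ = 0.711.
Drum-1 compositions:
  A: x = 0.154, y = 0.421
  B: x = 0.378, y = 0.403
  C: x = 0.468, y = 0.175
Drum-2 feed = drum-1 vapor: z₂ = (0.4213, 0.4033, 0.1754).
Drum 2:
Material balance + equilibrium reduce to Σ zᵢ(Kᵢ−1)/(1+ψ₂(Kᵢ−1)) = 0.
Feasibility: ΣzᵢKᵢ = 1.136, Σzᵢ/Kᵢ = 1.449 — both > 1, two phases present.
Newton–Raphson from ψ₂ = 0.5:
  ψ₂ = 0.500: g = -0.0709, g' = -0.439 → ψ₂ = 0.338
  ψ₂ = 0.338: g = -0.0037, g' = -0.401 → ψ₂ = 0.329
Converged at ψ₂ = 0.329.
  A: x = 0.326, y = 0.615
  B: x = 0.442, y = 0.325
  C: x = 0.232, y = 0.060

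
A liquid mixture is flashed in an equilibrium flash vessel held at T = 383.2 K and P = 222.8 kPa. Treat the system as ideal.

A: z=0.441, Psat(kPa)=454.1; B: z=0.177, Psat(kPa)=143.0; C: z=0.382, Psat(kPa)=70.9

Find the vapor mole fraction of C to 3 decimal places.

Raoult's law: Kᵢ = Pᵢˢᵃᵗ/P = Pᵢˢᵃᵗ/222.8.
  K_A = 454.1/222.8 = 2.03815, K_B = 143.0/222.8 = 0.64183, K_C = 70.9/222.8 = 0.31822
Rachford–Rice: g(V/F) = Σ zᵢ(Kᵢ−1)/(1+V/F(Kᵢ−1)) = 0.
g(0) = ΣzᵢKᵢ − 1 = 0.134 and g(1) = 1 − Σzᵢ/Kᵢ = -0.693, so a root lies in (0, 1).
Iterate (Newton) starting at V/F = 0.5:
  V/F = 0.500: g = -0.1710, g' = -0.648 → V/F = 0.236
  V/F = 0.236: g = -0.0121, g' = -0.586 → V/F = 0.216
Converged at V/F = 0.216.
Compositions from xᵢ = zᵢ/(1+V/F(Kᵢ−1)), yᵢ = Kᵢxᵢ:
  A: x = 0.360, y = 0.734
  B: x = 0.192, y = 0.123
  C: x = 0.448, y = 0.143

y_C = 0.143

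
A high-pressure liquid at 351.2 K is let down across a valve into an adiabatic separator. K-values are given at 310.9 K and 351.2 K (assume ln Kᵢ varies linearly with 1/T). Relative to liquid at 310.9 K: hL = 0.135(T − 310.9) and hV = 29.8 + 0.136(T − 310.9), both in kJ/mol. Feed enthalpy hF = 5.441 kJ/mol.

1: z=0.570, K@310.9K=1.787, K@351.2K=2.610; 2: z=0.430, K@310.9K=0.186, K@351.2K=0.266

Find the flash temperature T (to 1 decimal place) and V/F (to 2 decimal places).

T = 312.4 K, V/F = 0.18

Adiabatic flash: solve Rachford–Rice at each trial T, then check hF = ψ·hV(T) + (1−ψ)·hL(T).
  T = 310.9 K: K = (1.787, 0.186), RR gives ψ = 0.154, H_out = 4.585 kJ/mol
  T = 351.2 K: K = (2.610, 0.266), RR gives ψ = 0.509, H_out = 20.644 kJ/mol
  T = 331.0 K: K = (2.184, 0.225), RR gives ψ = 0.372, H_out = 13.806 kJ/mol
  T = 320.9 K: K = (1.981, 0.205), RR gives ψ = 0.278, H_out = 9.651 kJ/mol
  T = 315.9 K: K = (1.883, 0.195), RR gives ψ = 0.221, H_out = 7.273 kJ/mol
  T = 313.4 K: K = (1.835, 0.191), RR gives ψ = 0.189, H_out = 5.974 kJ/mol
  T = 312.1 K: K = (1.810, 0.188), RR gives ψ = 0.171, H_out = 5.264 kJ/mol
Linear interpolation between T = 312.1 (H_out = 5.264) and T = 313.4 (H_out = 5.974) on hF = 5.441 gives T ≈ 312.4 K, at which ψ = 0.18.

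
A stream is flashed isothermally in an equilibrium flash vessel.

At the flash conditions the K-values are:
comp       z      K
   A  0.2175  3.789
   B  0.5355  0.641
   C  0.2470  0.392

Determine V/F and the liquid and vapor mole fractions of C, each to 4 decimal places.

Material balance + equilibrium reduce to Σ zᵢ(Kᵢ−1)/(1+V/F(Kᵢ−1)) = 0.
Feasibility: ΣzᵢKᵢ = 1.2642, Σzᵢ/Kᵢ = 1.5229 — both > 1, two phases present.
Iterate (Newton) starting at V/F = 0.41:
  V/F = 0.4100: g = -0.14247, g' = -0.6251 → V/F = 0.1821
  V/F = 0.1821: g = 0.02773, g' = -0.9386 → V/F = 0.2116
  V/F = 0.2116: g = 0.00104, g' = -0.8701 → V/F = 0.2128
Converged at V/F = 0.2128.
Compositions from xᵢ = zᵢ/(1+V/F(Kᵢ−1)), yᵢ = Kᵢxᵢ:
  A: x = 0.1365, y = 0.5171
  B: x = 0.5798, y = 0.3717
  C: x = 0.2837, y = 0.1112

V/F = 0.2128, x_C = 0.2837, y_C = 0.1112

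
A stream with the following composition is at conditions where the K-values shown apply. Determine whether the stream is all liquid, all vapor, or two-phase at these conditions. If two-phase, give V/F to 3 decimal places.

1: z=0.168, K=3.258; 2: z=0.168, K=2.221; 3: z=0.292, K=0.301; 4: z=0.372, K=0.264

ΣzᵢKᵢ = 1.107; Σzᵢ/Kᵢ = 2.506.
Both exceed 1, so a two-phase solution exists.
Iterate (Newton) starting at ψ = 0.68:
  ψ = 0.680: g = -0.6754, g' = -1.534 → ψ = 0.240
  ψ = 0.240: g = -0.1728, g' = -1.013 → ψ = 0.069
  ψ = 0.069: g = 0.0143, g' = -1.235 → ψ = 0.081
Converged at ψ = 0.081.

two-phase, V/F = 0.081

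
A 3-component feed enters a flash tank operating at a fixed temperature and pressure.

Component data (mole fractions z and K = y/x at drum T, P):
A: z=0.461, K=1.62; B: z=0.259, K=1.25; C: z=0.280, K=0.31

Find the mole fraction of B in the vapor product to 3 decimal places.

Let ψ = V/F and solve Σ zᵢ(Kᵢ−1)/(1+ψ(Kᵢ−1)) = 0.
g(0) = ΣzᵢKᵢ − 1 = 0.157 and g(1) = 1 − Σzᵢ/Kᵢ = -0.395, so a root lies in (0, 1).
Newton iteration, ψ⁰ = 0.7:
  ψ = 0.700: g = -0.1193, g' = -0.597 → ψ = 0.500
  ψ = 0.500: g = -0.0193, g' = -0.427 → ψ = 0.455
  ψ = 0.455: g = -0.0005, g' = -0.404 → ψ = 0.454
Converged at ψ = 0.454.
Compositions from xᵢ = zᵢ/(1+ψ(Kᵢ−1)), yᵢ = Kᵢxᵢ:
  A: x = 0.360, y = 0.583
  B: x = 0.233, y = 0.291
  C: x = 0.408, y = 0.126

y_B = 0.291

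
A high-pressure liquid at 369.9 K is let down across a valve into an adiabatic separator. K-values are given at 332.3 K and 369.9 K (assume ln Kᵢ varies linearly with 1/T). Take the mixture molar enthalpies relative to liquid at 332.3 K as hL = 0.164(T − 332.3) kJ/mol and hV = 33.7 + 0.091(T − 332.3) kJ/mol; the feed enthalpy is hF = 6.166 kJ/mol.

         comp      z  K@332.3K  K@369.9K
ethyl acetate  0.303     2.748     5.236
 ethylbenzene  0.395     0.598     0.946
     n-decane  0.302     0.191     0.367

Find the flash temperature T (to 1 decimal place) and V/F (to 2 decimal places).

T = 335.3 K, V/F = 0.17

Adiabatic flash: solve Rachford–Rice at each trial T, then check hF = ψ·hV(T) + (1−ψ)·hL(T).
  T = 332.3 K: K = (2.748, 0.598, 0.191), RR gives ψ = 0.120, H_out = 4.058 kJ/mol
  T = 369.9 K: K = (5.236, 0.946, 0.367), RR gives ψ = 0.643, H_out = 26.079 kJ/mol
  T = 351.1 K: K = (3.859, 0.761, 0.269), RR gives ψ = 0.387, H_out = 15.589 kJ/mol
  T = 341.7 K: K = (3.272, 0.677, 0.228), RR gives ψ = 0.262, H_out = 10.186 kJ/mol
  T = 337.0 K: K = (3.002, 0.637, 0.209), RR gives ψ = 0.194, H_out = 7.256 kJ/mol
  T = 334.6 K: K = (2.870, 0.617, 0.200), RR gives ψ = 0.158, H_out = 5.663 kJ/mol
  T = 335.8 K: K = (2.936, 0.627, 0.204), RR gives ψ = 0.176, H_out = 6.469 kJ/mol
Linear interpolation between T = 334.6 (H_out = 5.663) and T = 335.8 (H_out = 6.469) on hF = 6.166 gives T ≈ 335.3 K, at which ψ = 0.17.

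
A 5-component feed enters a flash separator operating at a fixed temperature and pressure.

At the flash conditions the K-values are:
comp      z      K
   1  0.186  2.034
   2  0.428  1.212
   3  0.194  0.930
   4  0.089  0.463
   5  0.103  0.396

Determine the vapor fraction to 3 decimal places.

Material balance + equilibrium reduce to Σ zᵢ(Kᵢ−1)/(1+ψ(Kᵢ−1)) = 0.
g(0) = ΣzᵢKᵢ − 1 = 0.159 and g(1) = 1 − Σzᵢ/Kᵢ = -0.106, so a root lies in (0, 1).
Newton iteration, ψ⁰ = 0.5:
  ψ = 0.500: g = 0.0403, g' = -0.228 → ψ = 0.676
  ψ = 0.676: g = -0.0020, g' = -0.255 → ψ = 0.669
Converged at ψ = 0.669.

ψ = 0.669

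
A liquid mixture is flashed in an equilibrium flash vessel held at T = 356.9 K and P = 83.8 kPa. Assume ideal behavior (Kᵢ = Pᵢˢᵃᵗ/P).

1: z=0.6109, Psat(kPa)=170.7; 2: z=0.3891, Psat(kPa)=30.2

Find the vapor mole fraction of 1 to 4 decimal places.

Raoult's law: Kᵢ = Pᵢˢᵃᵗ/P = Pᵢˢᵃᵗ/83.8.
  K_1 = 170.7/83.8 = 2.036993, K_2 = 30.2/83.8 = 0.360382
Rachford–Rice: g(ψ) = Σ zᵢ(Kᵢ−1)/(1+ψ(Kᵢ−1)) = 0.
g(0) = ΣzᵢKᵢ − 1 = 0.3846 and g(1) = 1 − Σzᵢ/Kᵢ = -0.3796, so a root lies in (0, 1).
Newton iteration, ψ⁰ = 0.51:
  ψ = 0.5100: g = 0.04499, g' = -0.6317 → ψ = 0.5812
  ψ = 0.5812: g = -0.00089, g' = -0.6591 → ψ = 0.5799
Converged at ψ = 0.5799.
Compositions from xᵢ = zᵢ/(1+ψ(Kᵢ−1)), yᵢ = Kᵢxᵢ:
  1: x = 0.3815, y = 0.7771
  2: x = 0.6185, y = 0.2229

y_1 = 0.7771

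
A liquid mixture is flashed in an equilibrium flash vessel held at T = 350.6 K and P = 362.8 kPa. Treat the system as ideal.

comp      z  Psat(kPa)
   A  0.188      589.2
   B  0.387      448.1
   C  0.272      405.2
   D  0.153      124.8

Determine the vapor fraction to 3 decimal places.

Raoult's law: Kᵢ = Pᵢˢᵃᵗ/P = Pᵢˢᵃᵗ/362.8.
  K_A = 589.2/362.8 = 1.62404, K_B = 448.1/362.8 = 1.23512, K_C = 405.2/362.8 = 1.11687, K_D = 124.8/362.8 = 0.34399
Let ψ = V/F and solve Σ zᵢ(Kᵢ−1)/(1+ψ(Kᵢ−1)) = 0.
Feasibility: ΣzᵢKᵢ = 1.140, Σzᵢ/Kᵢ = 1.117 — both > 1, two phases present.
Newton–Raphson from ψ = 0.5:
  ψ = 0.500: g = 0.0515, g' = -0.209 → ψ = 0.747
  ψ = 0.747: g = -0.0101, g' = -0.306 → ψ = 0.714
  ψ = 0.714: g = -0.0003, g' = -0.287 → ψ = 0.713
Converged at ψ = 0.713.

ψ = 0.713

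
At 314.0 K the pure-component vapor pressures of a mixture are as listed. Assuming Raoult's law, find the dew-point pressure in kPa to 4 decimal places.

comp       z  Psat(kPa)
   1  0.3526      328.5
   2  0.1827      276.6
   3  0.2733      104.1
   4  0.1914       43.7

Pdew = 114.4282 kPa

At the dew point ψ → 1, so Σzᵢ/Kᵢ = 1 with Kᵢ = Pᵢˢᵃᵗ/P ⇒ 1/P = Σzᵢ/Pᵢˢᵃᵗ.
1/P = 0.3526/328.5 + 0.1827/276.6 + 0.2733/104.1 + 0.1914/43.7 = 0.0087391 ⇒ P = 114.4282 kPa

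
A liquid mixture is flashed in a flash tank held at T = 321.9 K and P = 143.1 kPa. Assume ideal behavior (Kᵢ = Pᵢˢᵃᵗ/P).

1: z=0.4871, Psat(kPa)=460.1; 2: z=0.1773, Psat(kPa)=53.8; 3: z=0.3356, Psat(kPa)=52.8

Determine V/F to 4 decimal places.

V/F = 0.5433

Raoult's law: Kᵢ = Pᵢˢᵃᵗ/P = Pᵢˢᵃᵗ/143.1.
  K_1 = 460.1/143.1 = 3.215234, K_2 = 53.8/143.1 = 0.375961, K_3 = 52.8/143.1 = 0.368973
Rachford–Rice: g(V/F) = Σ zᵢ(Kᵢ−1)/(1+V/F(Kᵢ−1)) = 0.
g(0) = ΣzᵢKᵢ − 1 = 0.7566 and g(1) = 1 − Σzᵢ/Kᵢ = -0.5326, so a root lies in (0, 1).
Iterate (Newton) starting at V/F = 0.5:
  V/F = 0.5000: g = 0.04176, g' = -0.9692 → V/F = 0.5431
  V/F = 0.5431: g = 0.00024, g' = -0.9598 → V/F = 0.5433
Converged at V/F = 0.5433.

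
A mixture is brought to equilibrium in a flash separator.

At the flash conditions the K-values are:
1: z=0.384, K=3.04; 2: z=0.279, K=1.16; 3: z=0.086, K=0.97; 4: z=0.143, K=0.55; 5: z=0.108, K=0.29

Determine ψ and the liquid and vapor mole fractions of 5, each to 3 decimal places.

ψ = 0.889, x_5 = 0.293, y_5 = 0.085

Rachford–Rice: g(ψ) = Σ zᵢ(Kᵢ−1)/(1+ψ(Kᵢ−1)) = 0.
g(0) = ΣzᵢKᵢ − 1 = 0.684 and g(1) = 1 − Σzᵢ/Kᵢ = -0.088, so a root lies in (0, 1).
Newton iteration, ψ⁰ = 0.5:
  ψ = 0.500: g = 0.2246, g' = -0.577 → ψ = 0.889
Converged at ψ = 0.889.
Compositions from xᵢ = zᵢ/(1+ψ(Kᵢ−1)), yᵢ = Kᵢxᵢ:
  1: x = 0.137, y = 0.415
  2: x = 0.244, y = 0.283
  3: x = 0.088, y = 0.086
  4: x = 0.238, y = 0.131
  5: x = 0.293, y = 0.085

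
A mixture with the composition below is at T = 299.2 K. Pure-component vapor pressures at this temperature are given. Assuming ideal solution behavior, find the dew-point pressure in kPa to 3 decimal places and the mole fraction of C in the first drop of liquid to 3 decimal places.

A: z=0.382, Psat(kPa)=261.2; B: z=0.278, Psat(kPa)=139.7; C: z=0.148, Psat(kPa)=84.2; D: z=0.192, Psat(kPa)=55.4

Pdew = 115.262 kPa, x_C = 0.203

At the dew point ψ → 1, so Σzᵢ/Kᵢ = 1 with Kᵢ = Pᵢˢᵃᵗ/P ⇒ 1/P = Σzᵢ/Pᵢˢᵃᵗ.
1/P = 0.382/261.2 + 0.278/139.7 + 0.148/84.2 + 0.192/55.4 = 0.008676 ⇒ P = 115.262 kPa
xᵢ = zᵢP/Pᵢˢᵃᵗ ⇒ x_C = 0.148·115.262/84.2 = 0.203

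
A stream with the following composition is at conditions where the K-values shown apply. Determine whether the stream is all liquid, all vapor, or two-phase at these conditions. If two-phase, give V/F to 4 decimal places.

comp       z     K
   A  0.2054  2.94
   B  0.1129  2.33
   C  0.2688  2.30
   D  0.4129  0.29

two-phase, V/F = 0.5524

ΣzᵢKᵢ = 1.6049; Σzᵢ/Kᵢ = 1.6590.
Both exceed 1, so a two-phase solution exists.
Material balance + equilibrium reduce to Σ zᵢ(Kᵢ−1)/(1+ψ(Kᵢ−1)) = 0.
Newton iteration, ψ⁰ = 0.7:
  ψ = 0.7000: g = -0.15312, g' = -1.1398 → ψ = 0.5657
  ψ = 0.5657: g = -0.01288, g' = -0.9729 → ψ = 0.5524
Converged at ψ = 0.5524.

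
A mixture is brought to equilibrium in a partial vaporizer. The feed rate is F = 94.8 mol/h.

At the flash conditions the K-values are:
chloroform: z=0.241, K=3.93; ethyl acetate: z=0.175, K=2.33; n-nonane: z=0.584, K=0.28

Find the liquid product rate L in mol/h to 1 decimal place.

L = 65.9 mol/h

Newton iteration, ψ⁰ = 0.5:
  ψ = 0.500: g = -0.2307, g' = -1.191 → ψ = 0.306
  ψ = 0.306: g = -0.0019, g' = -1.229 → ψ = 0.305
Converged at ψ = 0.305.
Then V = ψ·F = 0.3047·94.8 = 28.9 mol/h and L = F − V = 65.9 mol/h.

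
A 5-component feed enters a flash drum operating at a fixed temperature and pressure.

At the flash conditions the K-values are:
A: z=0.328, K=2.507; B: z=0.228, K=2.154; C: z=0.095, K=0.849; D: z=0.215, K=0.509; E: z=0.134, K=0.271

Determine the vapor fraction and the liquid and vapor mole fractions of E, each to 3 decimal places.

Rachford–Rice: g(ψ) = Σ zᵢ(Kᵢ−1)/(1+ψ(Kᵢ−1)) = 0.
Check two-phase: ΣzᵢKᵢ = 1.540 > 1 and Σzᵢ/Kᵢ = 1.265 > 1, so g(0) = 0.540 > 0 and g(1) = -0.265 < 0.
Iterate (Newton) starting at ψ = 0.57:
  ψ = 0.570: g = 0.0952, g' = -0.637 → ψ = 0.719
  ψ = 0.719: g = -0.0038, g' = -0.704 → ψ = 0.714
Converged at ψ = 0.714.
Compositions from xᵢ = zᵢ/(1+ψ(Kᵢ−1)), yᵢ = Kᵢxᵢ:
  A: x = 0.158, y = 0.396
  B: x = 0.125, y = 0.269
  C: x = 0.106, y = 0.090
  D: x = 0.331, y = 0.169
  E: x = 0.279, y = 0.076

ψ = 0.714, x_E = 0.279, y_E = 0.076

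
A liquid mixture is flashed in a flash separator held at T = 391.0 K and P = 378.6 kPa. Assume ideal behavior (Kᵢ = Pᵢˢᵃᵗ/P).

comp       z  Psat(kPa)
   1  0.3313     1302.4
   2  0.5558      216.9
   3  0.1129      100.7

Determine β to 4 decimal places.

β = 0.4071

Raoult's law: Kᵢ = Pᵢˢᵃᵗ/P = Pᵢˢᵃᵗ/378.6.
  K_1 = 1302.4/378.6 = 3.440042, K_2 = 216.9/378.6 = 0.572900, K_3 = 100.7/378.6 = 0.265980
Material balance + equilibrium reduce to Σ zᵢ(Kᵢ−1)/(1+β(Kᵢ−1)) = 0.
g(0) = ΣzᵢKᵢ − 1 = 0.4881 and g(1) = 1 − Σzᵢ/Kᵢ = -0.4909, so a root lies in (0, 1).
Newton–Raphson from β = 0.5:
  β = 0.5000: g = -0.06863, g' = -0.7160 → β = 0.4041
  β = 0.4041: g = 0.00228, g' = -0.7711 → β = 0.4071
Converged at β = 0.4071.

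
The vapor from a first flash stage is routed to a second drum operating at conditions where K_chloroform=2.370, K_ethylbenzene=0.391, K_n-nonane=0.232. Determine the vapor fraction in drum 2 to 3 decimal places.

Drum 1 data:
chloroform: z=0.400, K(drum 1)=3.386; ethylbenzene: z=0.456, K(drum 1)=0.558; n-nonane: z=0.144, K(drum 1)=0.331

V/F (drum 2) = 0.621

Drum 1:
Material balance + equilibrium reduce to Σ zᵢ(Kᵢ−1)/(1+ψ₁(Kᵢ−1)) = 0.
Feasibility: ΣzᵢKᵢ = 1.657, Σzᵢ/Kᵢ = 1.370 — both > 1, two phases present.
Newton–Raphson from ψ₁ = 0.53:
  ψ₁ = 0.530: g = 0.0090, g' = -0.751 → ψ₁ = 0.542
Converged at ψ₁ = 0.542.
Drum-1 compositions:
  chloroform: x = 0.174, y = 0.591
  ethylbenzene: x = 0.600, y = 0.335
  n-nonane: x = 0.226, y = 0.075
Drum-2 feed = drum-1 vapor: z₂ = (0.5906, 0.3346, 0.0748).
Drum 2:
Material balance + equilibrium reduce to Σ zᵢ(Kᵢ−1)/(1+ψ₂(Kᵢ−1)) = 0.
Check two-phase: ΣzᵢKᵢ = 1.548 > 1 and Σzᵢ/Kᵢ = 1.427 > 1, so g(0) = 0.548 > 0 and g(1) = -0.427 < 0.
Newton–Raphson from ψ₂ = 0.5:
  ψ₂ = 0.500: g = 0.0940, g' = -0.763 → ψ₂ = 0.623
  ψ₂ = 0.623: g = -0.0020, g' = -0.807 → ψ₂ = 0.621
Converged at ψ₂ = 0.621.
  chloroform: x = 0.319, y = 0.757
  ethylbenzene: x = 0.538, y = 0.210
  n-nonane: x = 0.143, y = 0.033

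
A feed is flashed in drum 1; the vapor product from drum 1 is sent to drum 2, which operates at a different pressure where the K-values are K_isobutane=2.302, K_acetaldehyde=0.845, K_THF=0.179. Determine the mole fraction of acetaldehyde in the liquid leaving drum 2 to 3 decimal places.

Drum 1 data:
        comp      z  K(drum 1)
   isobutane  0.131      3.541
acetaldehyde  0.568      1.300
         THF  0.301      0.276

Drum 1:
Rachford–Rice: g(ψ₁) = Σ zᵢ(Kᵢ−1)/(1+ψ₁(Kᵢ−1)) = 0.
g(0) = ΣzᵢKᵢ − 1 = 0.285 and g(1) = 1 − Σzᵢ/Kᵢ = -0.564, so a root lies in (0, 1).
Newton iteration, ψ₁⁰ = 0.5:
  ψ₁ = 0.500: g = -0.0468, g' = -0.590 → ψ₁ = 0.421
  ψ₁ = 0.421: g = -0.0012, g' = -0.564 → ψ₁ = 0.419
Converged at ψ₁ = 0.419.
Drum-1 compositions:
  isobutane: x = 0.063, y = 0.225
  acetaldehyde: x = 0.505, y = 0.656
  THF: x = 0.432, y = 0.119
Drum-2 feed = drum-1 vapor: z₂ = (0.2248, 0.6560, 0.1192).
Drum 2:
Material balance + equilibrium reduce to Σ zᵢ(Kᵢ−1)/(1+ψ₂(Kᵢ−1)) = 0.
Check two-phase: ΣzᵢKᵢ = 1.093 > 1 and Σzᵢ/Kᵢ = 1.540 > 1, so g(0) = 0.093 > 0 and g(1) = -0.540 < 0.
Iterate (Newton) starting at ψ₂ = 0.47:
  ψ₂ = 0.470: g = -0.0875, g' = -0.378 → ψ₂ = 0.239
  ψ₂ = 0.239: g = -0.0040, g' = -0.363 → ψ₂ = 0.228
Converged at ψ₂ = 0.228.
  isobutane: x = 0.173, y = 0.399
  acetaldehyde: x = 0.680, y = 0.575
  THF: x = 0.147, y = 0.026

x_acetaldehyde (drum 2) = 0.680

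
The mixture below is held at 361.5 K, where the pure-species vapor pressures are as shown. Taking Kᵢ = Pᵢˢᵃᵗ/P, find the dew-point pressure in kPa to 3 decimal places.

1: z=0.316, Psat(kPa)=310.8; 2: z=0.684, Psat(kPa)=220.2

At the dew point ψ → 1, so Σzᵢ/Kᵢ = 1 with Kᵢ = Pᵢˢᵃᵗ/P ⇒ 1/P = Σzᵢ/Pᵢˢᵃᵗ.
1/P = 0.316/310.8 + 0.684/220.2 = 0.004123 ⇒ P = 242.542 kPa

Pdew = 242.542 kPa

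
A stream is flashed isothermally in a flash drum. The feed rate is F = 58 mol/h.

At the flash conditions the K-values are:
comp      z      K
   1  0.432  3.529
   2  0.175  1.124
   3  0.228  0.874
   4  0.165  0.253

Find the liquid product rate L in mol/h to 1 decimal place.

L = 8.9 mol/h

Newton–Raphson from ψ = 0.56:
  ψ = 0.560: g = 0.2296, g' = -0.752 → ψ = 0.865
  ψ = 0.865: g = -0.0186, g' = -1.015 → ψ = 0.847
Converged at ψ = 0.847.
Then V = ψ·F = 0.8466·58 = 49.1 mol/h and L = F − V = 8.9 mol/h.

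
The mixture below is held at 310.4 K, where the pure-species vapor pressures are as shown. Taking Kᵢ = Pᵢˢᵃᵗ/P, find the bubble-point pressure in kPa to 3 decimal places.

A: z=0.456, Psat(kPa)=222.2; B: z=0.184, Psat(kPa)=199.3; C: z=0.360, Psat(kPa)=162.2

Pbub = 196.386 kPa

At the bubble point ψ → 0, so ΣzᵢKᵢ = 1 with Kᵢ = Pᵢˢᵃᵗ/P ⇒ P = ΣzᵢPᵢˢᵃᵗ.
P = 0.456·222.2 + 0.184·199.3 + 0.360·162.2 = 196.386 kPa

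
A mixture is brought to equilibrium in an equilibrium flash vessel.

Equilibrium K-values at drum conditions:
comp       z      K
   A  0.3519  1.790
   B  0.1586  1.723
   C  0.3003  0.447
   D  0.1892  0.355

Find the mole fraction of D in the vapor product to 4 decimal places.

y_D = 0.0789

Rachford–Rice: g(V/F) = Σ zᵢ(Kᵢ−1)/(1+V/F(Kᵢ−1)) = 0.
Check two-phase: ΣzᵢKᵢ = 1.1046 > 1 and Σzᵢ/Kᵢ = 1.4934 > 1, so g(0) = 0.1046 > 0 and g(1) = -0.4934 < 0.
Newton iteration, V/F⁰ = 0.5:
  V/F = 0.5000: g = -0.12615, g' = -0.5045 → V/F = 0.2500
  V/F = 0.2500: g = -0.00892, g' = -0.4482 → V/F = 0.2301
  V/F = 0.2301: g = -0.00001, g' = -0.4473 → V/F = 0.2300
Converged at V/F = 0.2300.
Compositions from xᵢ = zᵢ/(1+V/F(Kᵢ−1)), yᵢ = Kᵢxᵢ:
  A: x = 0.2978, y = 0.5330
  B: x = 0.1360, y = 0.2343
  C: x = 0.3441, y = 0.1538
  D: x = 0.2222, y = 0.0789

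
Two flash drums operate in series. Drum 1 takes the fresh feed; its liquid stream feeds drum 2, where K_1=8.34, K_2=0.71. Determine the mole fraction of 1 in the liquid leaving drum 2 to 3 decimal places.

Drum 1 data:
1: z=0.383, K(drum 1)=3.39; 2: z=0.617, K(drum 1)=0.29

Drum 1:
Material balance + equilibrium reduce to Σ zᵢ(Kᵢ−1)/(1+ψ₁(Kᵢ−1)) = 0.
Check two-phase: ΣzᵢKᵢ = 1.477 > 1 and Σzᵢ/Kᵢ = 2.241 > 1, so g(0) = 0.477 > 0 and g(1) = -1.241 < 0.
Newton–Raphson from ψ₁ = 0.37:
  ψ₁ = 0.370: g = -0.1084, g' = -1.188 → ψ₁ = 0.279
  ψ₁ = 0.279: g = 0.0031, g' = -1.271 → ψ₁ = 0.281
Converged at ψ₁ = 0.281.
Drum-1 compositions:
  1: x = 0.229, y = 0.776
  2: x = 0.771, y = 0.224
Drum-2 feed = drum-1 liquid: z₂ = (0.2290, 0.7710).
Drum 2:
Iterate (Newton) starting at ψ₂ = 0.4:
  ψ₂ = 0.400: g = 0.1742, g' = -0.879 → ψ₂ = 0.598
  ψ₂ = 0.598: g = 0.0414, g' = -0.520 → ψ₂ = 0.678
  ψ₂ = 0.678: g = 0.0031, g' = -0.446 → ψ₂ = 0.685
Converged at ψ₂ = 0.685.
  1: x = 0.038, y = 0.317
  2: x = 0.962, y = 0.683

x_1 (drum 2) = 0.038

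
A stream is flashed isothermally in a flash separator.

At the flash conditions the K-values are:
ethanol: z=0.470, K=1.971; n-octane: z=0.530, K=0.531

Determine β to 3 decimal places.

β = 0.456

Material balance + equilibrium reduce to Σ zᵢ(Kᵢ−1)/(1+β(Kᵢ−1)) = 0.
Check two-phase: ΣzᵢKᵢ = 1.208 > 1 and Σzᵢ/Kᵢ = 1.237 > 1, so g(0) = 0.208 > 0 and g(1) = -0.237 < 0.
Iterate (Newton) starting at β = 0.3:
  β = 0.300: g = 0.0641, g' = -0.424 → β = 0.451
  β = 0.451: g = 0.0020, g' = -0.402 → β = 0.456
Converged at β = 0.456.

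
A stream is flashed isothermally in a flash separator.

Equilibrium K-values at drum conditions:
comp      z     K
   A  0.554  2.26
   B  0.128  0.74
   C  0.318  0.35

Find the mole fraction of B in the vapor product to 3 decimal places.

y_B = 0.113

Newton–Raphson from ψ = 0.31:
  ψ = 0.310: g = 0.2069, g' = -0.676 → ψ = 0.616
  ψ = 0.616: g = 0.0085, g' = -0.665 → ψ = 0.629
Converged at ψ = 0.629.
Compositions from xᵢ = zᵢ/(1+ψ(Kᵢ−1)), yᵢ = Kᵢxᵢ:
  A: x = 0.309, y = 0.698
  B: x = 0.153, y = 0.113
  C: x = 0.538, y = 0.188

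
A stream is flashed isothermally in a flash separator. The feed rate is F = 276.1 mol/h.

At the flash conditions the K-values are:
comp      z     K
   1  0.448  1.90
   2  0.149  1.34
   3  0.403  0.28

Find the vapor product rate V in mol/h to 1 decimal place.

V = 79.6 mol/h

Newton–Raphson from β = 0.33:
  β = 0.330: g = -0.0242, g' = -0.589 → β = 0.289
  β = 0.289: g = -0.0003, g' = -0.576 → β = 0.288
Converged at β = 0.288.
Then V = β·F = 0.2885·276.1 = 79.6 mol/h and L = F − V = 196.5 mol/h.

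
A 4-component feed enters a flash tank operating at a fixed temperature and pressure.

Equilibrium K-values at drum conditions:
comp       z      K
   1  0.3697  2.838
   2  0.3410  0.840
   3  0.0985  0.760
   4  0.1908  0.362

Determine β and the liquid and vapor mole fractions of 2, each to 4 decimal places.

Material balance + equilibrium reduce to Σ zᵢ(Kᵢ−1)/(1+β(Kᵢ−1)) = 0.
Feasibility: ΣzᵢKᵢ = 1.4796, Σzᵢ/Kᵢ = 1.1929 — both > 1, two phases present.
Newton iteration, β⁰ = 0.35:
  β = 0.3500: g = 0.17317, g' = -0.6078 → β = 0.6349
  β = 0.6349: g = 0.02034, g' = -0.5041 → β = 0.6753
  β = 0.6753: g = -0.00005, g' = -0.5074 → β = 0.6752
Converged at β = 0.6752.
Compositions from xᵢ = zᵢ/(1+β(Kᵢ−1)), yᵢ = Kᵢxᵢ:
  1: x = 0.1650, y = 0.4682
  2: x = 0.3823, y = 0.3211
  3: x = 0.1175, y = 0.0893
  4: x = 0.3352, y = 0.1213

β = 0.6752, x_2 = 0.3823, y_2 = 0.3211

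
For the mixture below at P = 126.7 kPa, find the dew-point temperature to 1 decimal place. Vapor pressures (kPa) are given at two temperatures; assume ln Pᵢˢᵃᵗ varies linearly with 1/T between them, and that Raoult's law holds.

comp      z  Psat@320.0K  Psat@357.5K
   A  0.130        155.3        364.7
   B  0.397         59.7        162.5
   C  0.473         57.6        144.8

Dew-point temperature: Σzᵢ·P/Pᵢˢᵃᵗ(T) = 1. Interpolate ln Pᵢˢᵃᵗ = aᵢ + bᵢ/T.
  T = 320.0 K: ΣzᵢP/Pᵢˢᵃᵗ = 1.9890
  T = 357.5 K: ΣzᵢP/Pᵢˢᵃᵗ = 0.7686
  T = 338.8 K: ΣzᵢP/Pᵢˢᵃᵗ = 1.2025
  T = 348.1 K: ΣzᵢP/Pᵢˢᵃᵗ = 0.9567
  T = 343.5 K: ΣzᵢP/Pᵢˢᵃᵗ = 1.0696
  T = 345.8 K: ΣzᵢP/Pᵢˢᵃᵗ = 1.0112
Interpolating between 345.8 K and 348.1 K gives T ≈ 346.3 K.

T = 346.3 K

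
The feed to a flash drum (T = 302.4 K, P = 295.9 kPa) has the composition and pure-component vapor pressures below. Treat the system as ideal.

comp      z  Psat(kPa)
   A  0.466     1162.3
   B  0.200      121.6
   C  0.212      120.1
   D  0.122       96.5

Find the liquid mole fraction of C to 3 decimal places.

Raoult's law: Kᵢ = Pᵢˢᵃᵗ/P = Pᵢˢᵃᵗ/295.9.
  K_A = 1162.3/295.9 = 3.92802, K_B = 121.6/295.9 = 0.41095, K_C = 120.1/295.9 = 0.40588, K_D = 96.5/295.9 = 0.32612
Newton iteration, ψ⁰ = 0.5:
  ψ = 0.500: g = 0.0836, g' = -1.075 → ψ = 0.578
  ψ = 0.578: g = 0.0019, g' = -1.033 → ψ = 0.580
Converged at ψ = 0.580.
Compositions from xᵢ = zᵢ/(1+ψ(Kᵢ−1)), yᵢ = Kᵢxᵢ:
  A: x = 0.173, y = 0.679
  B: x = 0.304, y = 0.125
  C: x = 0.323, y = 0.131
  D: x = 0.200, y = 0.065

x_C = 0.323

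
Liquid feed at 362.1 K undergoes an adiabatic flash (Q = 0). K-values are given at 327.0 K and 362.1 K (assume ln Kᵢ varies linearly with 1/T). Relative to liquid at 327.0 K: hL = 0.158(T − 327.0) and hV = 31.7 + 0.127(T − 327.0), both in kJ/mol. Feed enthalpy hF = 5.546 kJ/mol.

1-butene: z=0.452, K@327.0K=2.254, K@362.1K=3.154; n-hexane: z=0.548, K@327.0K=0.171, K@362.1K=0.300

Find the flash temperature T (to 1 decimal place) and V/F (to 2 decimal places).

T = 331.6 K, V/F = 0.15

Adiabatic flash: solve Rachford–Rice at each trial T, then check hF = ψ·hV(T) + (1−ψ)·hL(T).
  T = 327.0 K: K = (2.254, 0.171), RR gives ψ = 0.108, H_out = 3.431 kJ/mol
  T = 362.1 K: K = (3.154, 0.300), RR gives ψ = 0.391, H_out = 17.524 kJ/mol
  T = 344.6 K: K = (2.690, 0.230), RR gives ψ = 0.263, H_out = 10.968 kJ/mol
  T = 335.8 K: K = (2.468, 0.199), RR gives ψ = 0.191, H_out = 7.397 kJ/mol
  T = 331.4 K: K = (2.360, 0.185), RR gives ψ = 0.151, H_out = 5.477 kJ/mol
  T = 333.6 K: K = (2.414, 0.192), RR gives ψ = 0.172, H_out = 6.451 kJ/mol
Linear interpolation between T = 331.4 (H_out = 5.477) and T = 333.6 (H_out = 6.451) on hF = 5.546 gives T ≈ 331.6 K, at which ψ = 0.15.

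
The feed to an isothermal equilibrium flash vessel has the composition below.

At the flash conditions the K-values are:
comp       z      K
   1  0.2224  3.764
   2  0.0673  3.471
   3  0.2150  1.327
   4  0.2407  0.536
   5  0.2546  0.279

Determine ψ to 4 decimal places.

ψ = 0.4513

Rachford–Rice: g(ψ) = Σ zᵢ(Kᵢ−1)/(1+ψ(Kᵢ−1)) = 0.
g(0) = ΣzᵢKᵢ − 1 = 0.5561 and g(1) = 1 − Σzᵢ/Kᵢ = -0.6021, so a root lies in (0, 1).
Newton iteration, ψ⁰ = 0.43:
  ψ = 0.4300: g = 0.01757, g' = -0.8279 → ψ = 0.4512
  ψ = 0.4512: g = 0.00009, g' = -0.8195 → ψ = 0.4513
Converged at ψ = 0.4513.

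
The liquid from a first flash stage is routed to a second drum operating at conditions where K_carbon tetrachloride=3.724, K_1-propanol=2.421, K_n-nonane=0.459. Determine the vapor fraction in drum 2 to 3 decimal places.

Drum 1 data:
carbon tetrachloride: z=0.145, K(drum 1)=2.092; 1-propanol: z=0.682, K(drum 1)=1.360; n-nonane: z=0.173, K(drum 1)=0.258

V/F (drum 2) = 0.899

Drum 1:
Rachford–Rice: g(ψ₁) = Σ zᵢ(Kᵢ−1)/(1+ψ₁(Kᵢ−1)) = 0.
Check two-phase: ΣzᵢKᵢ = 1.275 > 1 and Σzᵢ/Kᵢ = 1.241 > 1, so g(0) = 0.275 > 0 and g(1) = -0.241 < 0.
Newton iteration, ψ₁⁰ = 0.33:
  ψ₁ = 0.330: g = 0.1659, g' = -0.331 → ψ₁ = 0.831
  ψ₁ = 0.831: g = -0.0628, g' = -0.748 → ψ₁ = 0.747
  ψ₁ = 0.747: g = -0.0073, g' = -0.587 → ψ₁ = 0.735
  ψ₁ = 0.735: g = -0.0001, g' = -0.569 → ψ₁ = 0.734
Converged at ψ₁ = 0.734.
Drum-1 compositions:
  carbon tetrachloride: x = 0.080, y = 0.168
  1-propanol: x = 0.539, y = 0.734
  n-nonane: x = 0.380, y = 0.098
Drum-2 feed = drum-1 liquid: z₂ = (0.0805, 0.5394, 0.3801).
Drum 2:
Material balance + equilibrium reduce to Σ zᵢ(Kᵢ−1)/(1+ψ₂(Kᵢ−1)) = 0.
Feasibility: ΣzᵢKᵢ = 1.780, Σzᵢ/Kᵢ = 1.073 — both > 1, two phases present.
Newton iteration, ψ₂⁰ = 0.5:
  ψ₂ = 0.500: g = 0.2590, g' = -0.688 → ψ₂ = 0.876
  ψ₂ = 0.876: g = 0.0151, g' = -0.670 → ψ₂ = 0.899
Converged at ψ₂ = 0.899.
  carbon tetrachloride: x = 0.023, y = 0.087
  1-propanol: x = 0.237, y = 0.574
  n-nonane: x = 0.740, y = 0.340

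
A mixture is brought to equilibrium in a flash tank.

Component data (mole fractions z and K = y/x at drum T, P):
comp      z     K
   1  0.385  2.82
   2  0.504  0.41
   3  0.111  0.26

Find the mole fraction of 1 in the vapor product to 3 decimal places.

y_1 = 0.715

Material balance + equilibrium reduce to Σ zᵢ(Kᵢ−1)/(1+ψ(Kᵢ−1)) = 0.
Feasibility: ΣzᵢKᵢ = 1.321, Σzᵢ/Kᵢ = 1.793 — both > 1, two phases present.
Iterate (Newton) starting at ψ = 0.5:
  ψ = 0.500: g = -0.1853, g' = -0.856 → ψ = 0.283
  ψ = 0.283: g = 0.0012, g' = -0.905 → ψ = 0.285
Converged at ψ = 0.285.
Compositions from xᵢ = zᵢ/(1+ψ(Kᵢ−1)), yᵢ = Kᵢxᵢ:
  1: x = 0.254, y = 0.715
  2: x = 0.606, y = 0.248
  3: x = 0.141, y = 0.037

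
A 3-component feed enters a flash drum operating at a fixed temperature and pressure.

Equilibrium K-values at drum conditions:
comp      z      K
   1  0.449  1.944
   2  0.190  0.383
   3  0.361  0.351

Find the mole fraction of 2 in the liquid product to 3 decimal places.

Material balance + equilibrium reduce to Σ zᵢ(Kᵢ−1)/(1+ψ(Kᵢ−1)) = 0.
g(0) = ΣzᵢKᵢ − 1 = 0.072 and g(1) = 1 − Σzᵢ/Kᵢ = -0.756, so a root lies in (0, 1).
Newton–Raphson from ψ = 0.69:
  ψ = 0.690: g = -0.3718, g' = -0.865 → ψ = 0.260
  ψ = 0.260: g = -0.0812, g' = -0.581 → ψ = 0.120
Converged at ψ = 0.120.
Compositions from xᵢ = zᵢ/(1+ψ(Kᵢ−1)), yᵢ = Kᵢxᵢ:
  1: x = 0.403, y = 0.784
  2: x = 0.205, y = 0.079
  3: x = 0.392, y = 0.137

x_2 = 0.205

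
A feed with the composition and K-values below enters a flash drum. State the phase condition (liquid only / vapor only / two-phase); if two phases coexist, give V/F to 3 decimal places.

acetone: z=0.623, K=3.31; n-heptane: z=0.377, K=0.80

vapor only

ΣzᵢKᵢ = 2.364; Σzᵢ/Kᵢ = 0.659.
Since Σzᵢ/Kᵢ < 1 the mixture is above its dew point — single vapor phase.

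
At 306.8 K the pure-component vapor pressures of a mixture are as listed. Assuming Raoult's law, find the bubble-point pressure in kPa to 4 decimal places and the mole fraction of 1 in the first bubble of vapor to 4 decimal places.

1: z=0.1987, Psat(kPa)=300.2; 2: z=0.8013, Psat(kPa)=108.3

At the bubble point ψ → 0, so ΣzᵢKᵢ = 1 with Kᵢ = Pᵢˢᵃᵗ/P ⇒ P = ΣzᵢPᵢˢᵃᵗ.
P = 0.1987·300.2 + 0.8013·108.3 = 146.4305 kPa
yᵢ = zᵢPᵢˢᵃᵗ/P ⇒ y_1 = 0.1987·300.2/146.4305 = 0.4074

Pbub = 146.4305 kPa, y_1 = 0.4074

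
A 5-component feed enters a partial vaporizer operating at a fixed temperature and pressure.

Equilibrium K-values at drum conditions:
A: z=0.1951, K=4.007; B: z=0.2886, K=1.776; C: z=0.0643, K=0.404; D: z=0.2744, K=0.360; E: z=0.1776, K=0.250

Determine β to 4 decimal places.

β = 0.3571

Newton iteration, β⁰ = 0.5:
  β = 0.5000: g = -0.13028, g' = -0.9168 → β = 0.3579
  β = 0.3579: g = -0.00074, g' = -0.9284 → β = 0.3571
Converged at β = 0.3571.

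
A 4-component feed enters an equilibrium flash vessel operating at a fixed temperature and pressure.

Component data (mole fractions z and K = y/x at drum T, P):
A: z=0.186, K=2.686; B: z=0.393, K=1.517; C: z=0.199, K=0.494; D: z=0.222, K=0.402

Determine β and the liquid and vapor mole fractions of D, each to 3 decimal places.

Iterate (Newton) starting at β = 0.51:
  β = 0.510: g = 0.0027, g' = -0.476 → β = 0.516
Converged at β = 0.516.
Compositions from xᵢ = zᵢ/(1+β(Kᵢ−1)), yᵢ = Kᵢxᵢ:
  A: x = 0.100, y = 0.267
  B: x = 0.310, y = 0.471
  C: x = 0.269, y = 0.133
  D: x = 0.321, y = 0.129

β = 0.516, x_D = 0.321, y_D = 0.129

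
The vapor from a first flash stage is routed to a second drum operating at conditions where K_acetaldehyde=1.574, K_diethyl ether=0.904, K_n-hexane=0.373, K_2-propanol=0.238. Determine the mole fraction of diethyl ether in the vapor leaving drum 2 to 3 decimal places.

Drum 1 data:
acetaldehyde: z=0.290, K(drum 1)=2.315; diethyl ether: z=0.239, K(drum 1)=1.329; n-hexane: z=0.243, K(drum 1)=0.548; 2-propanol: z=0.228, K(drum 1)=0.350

y_diethyl ether (drum 2) = 0.261

Drum 1:
Newton–Raphson from ψ₁ = 0.34:
  ψ₁ = 0.340: g = 0.0142, g' = -0.488 → ψ₁ = 0.369
Converged at ψ₁ = 0.369.
Drum-1 compositions:
  acetaldehyde: x = 0.195, y = 0.452
  diethyl ether: x = 0.213, y = 0.283
  n-hexane: x = 0.292, y = 0.160
  2-propanol: x = 0.300, y = 0.105
Drum-2 feed = drum-1 vapor: z₂ = (0.4519, 0.2832, 0.1598, 0.1050).
Drum 2:
Iterate (Newton) starting at ψ₂ = 0.5:
  ψ₂ = 0.500: g = -0.1022, g' = -0.385 → ψ₂ = 0.235
  ψ₂ = 0.235: g = -0.0141, g' = -0.295 → ψ₂ = 0.187
  ψ₂ = 0.187: g = -0.0002, g' = -0.288 → ψ₂ = 0.186
Converged at ψ₂ = 0.186.
  acetaldehyde: x = 0.408, y = 0.643
  diethyl ether: x = 0.288, y = 0.261
  n-hexane: x = 0.181, y = 0.067
  2-propanol: x = 0.122, y = 0.029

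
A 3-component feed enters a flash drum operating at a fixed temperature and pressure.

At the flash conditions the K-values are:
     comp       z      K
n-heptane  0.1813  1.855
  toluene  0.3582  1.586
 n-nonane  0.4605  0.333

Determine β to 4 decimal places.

Let β = V/F and solve Σ zᵢ(Kᵢ−1)/(1+β(Kᵢ−1)) = 0.
g(0) = ΣzᵢKᵢ − 1 = 0.0578 and g(1) = 1 − Σzᵢ/Kᵢ = -0.7065, so a root lies in (0, 1).
Newton iteration, β⁰ = 0.43:
  β = 0.4300: g = -0.14968, g' = -0.5521 → β = 0.1589
  β = 0.1589: g = -0.01507, g' = -0.4620 → β = 0.1263
  β = 0.1263: g = -0.00005, g' = -0.4589 → β = 0.1262
Converged at β = 0.1262.

β = 0.1262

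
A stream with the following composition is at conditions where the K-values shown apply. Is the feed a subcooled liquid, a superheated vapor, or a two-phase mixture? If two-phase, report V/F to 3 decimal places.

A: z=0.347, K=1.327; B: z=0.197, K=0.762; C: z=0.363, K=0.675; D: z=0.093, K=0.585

ΣzᵢKᵢ = 0.910; Σzᵢ/Kᵢ = 1.217.
Since ΣzᵢKᵢ < 1 the mixture is below its bubble point — single liquid phase.

subcooled liquid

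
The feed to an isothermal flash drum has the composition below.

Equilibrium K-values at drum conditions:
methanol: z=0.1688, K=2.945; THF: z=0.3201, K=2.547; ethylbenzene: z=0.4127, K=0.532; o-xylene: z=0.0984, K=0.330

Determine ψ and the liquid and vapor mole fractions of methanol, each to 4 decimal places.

Let ψ = V/F and solve Σ zᵢ(Kᵢ−1)/(1+ψ(Kᵢ−1)) = 0.
Check two-phase: ΣzᵢKᵢ = 1.5644 > 1 and Σzᵢ/Kᵢ = 1.2569 > 1, so g(0) = 0.5644 > 0 and g(1) = -0.2569 < 0.
Iterate (Newton) starting at ψ = 0.46:
  ψ = 0.4600: g = 0.12116, g' = -0.6785 → ψ = 0.6386
  ψ = 0.6386: g = 0.00484, g' = -0.6397 → ψ = 0.6462
Converged at ψ = 0.6462.
Compositions from xᵢ = zᵢ/(1+ψ(Kᵢ−1)), yᵢ = Kᵢxᵢ:
  methanol: x = 0.0748, y = 0.2203
  THF: x = 0.1601, y = 0.4077
  ethylbenzene: x = 0.5916, y = 0.3147
  o-xylene: x = 0.1735, y = 0.0573

ψ = 0.6462, x_methanol = 0.0748, y_methanol = 0.2203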